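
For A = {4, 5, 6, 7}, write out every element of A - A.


A - A = {a - a' : a, a' ∈ A}.
Compute a - a' for each ordered pair (a, a'):
a = 4: 4-4=0, 4-5=-1, 4-6=-2, 4-7=-3
a = 5: 5-4=1, 5-5=0, 5-6=-1, 5-7=-2
a = 6: 6-4=2, 6-5=1, 6-6=0, 6-7=-1
a = 7: 7-4=3, 7-5=2, 7-6=1, 7-7=0
Collecting distinct values (and noting 0 appears from a-a):
A - A = {-3, -2, -1, 0, 1, 2, 3}
|A - A| = 7

A - A = {-3, -2, -1, 0, 1, 2, 3}


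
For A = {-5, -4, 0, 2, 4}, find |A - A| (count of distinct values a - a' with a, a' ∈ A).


A - A = {a - a' : a, a' ∈ A}; |A| = 5.
Bounds: 2|A|-1 ≤ |A - A| ≤ |A|² - |A| + 1, i.e. 9 ≤ |A - A| ≤ 21.
Note: 0 ∈ A - A always (from a - a). The set is symmetric: if d ∈ A - A then -d ∈ A - A.
Enumerate nonzero differences d = a - a' with a > a' (then include -d):
Positive differences: {1, 2, 4, 5, 6, 7, 8, 9}
Full difference set: {0} ∪ (positive diffs) ∪ (negative diffs).
|A - A| = 1 + 2·8 = 17 (matches direct enumeration: 17).

|A - A| = 17


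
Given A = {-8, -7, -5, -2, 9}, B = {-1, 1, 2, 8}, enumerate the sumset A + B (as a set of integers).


A + B = {a + b : a ∈ A, b ∈ B}.
Enumerate all |A|·|B| = 5·4 = 20 pairs (a, b) and collect distinct sums.
a = -8: -8+-1=-9, -8+1=-7, -8+2=-6, -8+8=0
a = -7: -7+-1=-8, -7+1=-6, -7+2=-5, -7+8=1
a = -5: -5+-1=-6, -5+1=-4, -5+2=-3, -5+8=3
a = -2: -2+-1=-3, -2+1=-1, -2+2=0, -2+8=6
a = 9: 9+-1=8, 9+1=10, 9+2=11, 9+8=17
Collecting distinct sums: A + B = {-9, -8, -7, -6, -5, -4, -3, -1, 0, 1, 3, 6, 8, 10, 11, 17}
|A + B| = 16

A + B = {-9, -8, -7, -6, -5, -4, -3, -1, 0, 1, 3, 6, 8, 10, 11, 17}


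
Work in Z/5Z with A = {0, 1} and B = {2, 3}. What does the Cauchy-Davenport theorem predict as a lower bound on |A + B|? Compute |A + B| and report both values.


Cauchy-Davenport: |A + B| ≥ min(p, |A| + |B| - 1) for A, B nonempty in Z/pZ.
|A| = 2, |B| = 2, p = 5.
CD lower bound = min(5, 2 + 2 - 1) = min(5, 3) = 3.
Compute A + B mod 5 directly:
a = 0: 0+2=2, 0+3=3
a = 1: 1+2=3, 1+3=4
A + B = {2, 3, 4}, so |A + B| = 3.
Verify: 3 ≥ 3? Yes ✓.

CD lower bound = 3, actual |A + B| = 3.


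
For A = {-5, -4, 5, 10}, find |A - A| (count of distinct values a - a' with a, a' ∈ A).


A - A = {a - a' : a, a' ∈ A}; |A| = 4.
Bounds: 2|A|-1 ≤ |A - A| ≤ |A|² - |A| + 1, i.e. 7 ≤ |A - A| ≤ 13.
Note: 0 ∈ A - A always (from a - a). The set is symmetric: if d ∈ A - A then -d ∈ A - A.
Enumerate nonzero differences d = a - a' with a > a' (then include -d):
Positive differences: {1, 5, 9, 10, 14, 15}
Full difference set: {0} ∪ (positive diffs) ∪ (negative diffs).
|A - A| = 1 + 2·6 = 13 (matches direct enumeration: 13).

|A - A| = 13


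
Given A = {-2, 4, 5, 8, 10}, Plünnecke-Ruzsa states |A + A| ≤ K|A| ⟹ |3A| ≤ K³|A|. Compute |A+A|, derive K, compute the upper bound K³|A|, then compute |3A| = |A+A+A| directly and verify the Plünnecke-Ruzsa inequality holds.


|A| = 5.
Step 1: Compute A + A by enumerating all 25 pairs.
A + A = {-4, 2, 3, 6, 8, 9, 10, 12, 13, 14, 15, 16, 18, 20}, so |A + A| = 14.
Step 2: Doubling constant K = |A + A|/|A| = 14/5 = 14/5 ≈ 2.8000.
Step 3: Plünnecke-Ruzsa gives |3A| ≤ K³·|A| = (2.8000)³ · 5 ≈ 109.7600.
Step 4: Compute 3A = A + A + A directly by enumerating all triples (a,b,c) ∈ A³; |3A| = 26.
Step 5: Check 26 ≤ 109.7600? Yes ✓.

K = 14/5, Plünnecke-Ruzsa bound K³|A| ≈ 109.7600, |3A| = 26, inequality holds.


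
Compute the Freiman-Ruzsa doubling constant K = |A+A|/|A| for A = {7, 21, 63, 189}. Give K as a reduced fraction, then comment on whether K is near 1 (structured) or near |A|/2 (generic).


|A| = 4.
Compute A + A by enumerating all 16 pairs.
A + A = {14, 28, 42, 70, 84, 126, 196, 210, 252, 378}, so |A + A| = 10.
K = |A + A| / |A| = 10/4 = 5/2 ≈ 2.5000.
Reference: AP of size 4 gives K = 7/4 ≈ 1.7500; a fully generic set of size 4 gives K ≈ 2.5000.

|A| = 4, |A + A| = 10, K = 10/4 = 5/2.


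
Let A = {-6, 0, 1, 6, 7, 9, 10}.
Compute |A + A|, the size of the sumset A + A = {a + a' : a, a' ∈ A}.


A + A = {a + a' : a, a' ∈ A}; |A| = 7.
General bounds: 2|A| - 1 ≤ |A + A| ≤ |A|(|A|+1)/2, i.e. 13 ≤ |A + A| ≤ 28.
Lower bound 2|A|-1 is attained iff A is an arithmetic progression.
Enumerate sums a + a' for a ≤ a' (symmetric, so this suffices):
a = -6: -6+-6=-12, -6+0=-6, -6+1=-5, -6+6=0, -6+7=1, -6+9=3, -6+10=4
a = 0: 0+0=0, 0+1=1, 0+6=6, 0+7=7, 0+9=9, 0+10=10
a = 1: 1+1=2, 1+6=7, 1+7=8, 1+9=10, 1+10=11
a = 6: 6+6=12, 6+7=13, 6+9=15, 6+10=16
a = 7: 7+7=14, 7+9=16, 7+10=17
a = 9: 9+9=18, 9+10=19
a = 10: 10+10=20
Distinct sums: {-12, -6, -5, 0, 1, 2, 3, 4, 6, 7, 8, 9, 10, 11, 12, 13, 14, 15, 16, 17, 18, 19, 20}
|A + A| = 23

|A + A| = 23


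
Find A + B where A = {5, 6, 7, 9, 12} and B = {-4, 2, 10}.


A + B = {a + b : a ∈ A, b ∈ B}.
Enumerate all |A|·|B| = 5·3 = 15 pairs (a, b) and collect distinct sums.
a = 5: 5+-4=1, 5+2=7, 5+10=15
a = 6: 6+-4=2, 6+2=8, 6+10=16
a = 7: 7+-4=3, 7+2=9, 7+10=17
a = 9: 9+-4=5, 9+2=11, 9+10=19
a = 12: 12+-4=8, 12+2=14, 12+10=22
Collecting distinct sums: A + B = {1, 2, 3, 5, 7, 8, 9, 11, 14, 15, 16, 17, 19, 22}
|A + B| = 14

A + B = {1, 2, 3, 5, 7, 8, 9, 11, 14, 15, 16, 17, 19, 22}


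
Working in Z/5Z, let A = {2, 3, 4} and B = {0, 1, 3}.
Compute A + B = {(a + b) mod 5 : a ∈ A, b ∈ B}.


Work in Z/5Z: reduce every sum a + b modulo 5.
Enumerate all 9 pairs:
a = 2: 2+0=2, 2+1=3, 2+3=0
a = 3: 3+0=3, 3+1=4, 3+3=1
a = 4: 4+0=4, 4+1=0, 4+3=2
Distinct residues collected: {0, 1, 2, 3, 4}
|A + B| = 5 (out of 5 total residues).

A + B = {0, 1, 2, 3, 4}


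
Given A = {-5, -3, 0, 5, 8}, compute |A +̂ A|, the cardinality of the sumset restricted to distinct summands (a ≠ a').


Restricted sumset: A +̂ A = {a + a' : a ∈ A, a' ∈ A, a ≠ a'}.
Equivalently, take A + A and drop any sum 2a that is achievable ONLY as a + a for a ∈ A (i.e. sums representable only with equal summands).
Enumerate pairs (a, a') with a < a' (symmetric, so each unordered pair gives one sum; this covers all a ≠ a'):
  -5 + -3 = -8
  -5 + 0 = -5
  -5 + 5 = 0
  -5 + 8 = 3
  -3 + 0 = -3
  -3 + 5 = 2
  -3 + 8 = 5
  0 + 5 = 5
  0 + 8 = 8
  5 + 8 = 13
Collected distinct sums: {-8, -5, -3, 0, 2, 3, 5, 8, 13}
|A +̂ A| = 9
(Reference bound: |A +̂ A| ≥ 2|A| - 3 for |A| ≥ 2, with |A| = 5 giving ≥ 7.)

|A +̂ A| = 9


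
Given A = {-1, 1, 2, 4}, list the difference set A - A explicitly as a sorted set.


A - A = {a - a' : a, a' ∈ A}.
Compute a - a' for each ordered pair (a, a'):
a = -1: -1--1=0, -1-1=-2, -1-2=-3, -1-4=-5
a = 1: 1--1=2, 1-1=0, 1-2=-1, 1-4=-3
a = 2: 2--1=3, 2-1=1, 2-2=0, 2-4=-2
a = 4: 4--1=5, 4-1=3, 4-2=2, 4-4=0
Collecting distinct values (and noting 0 appears from a-a):
A - A = {-5, -3, -2, -1, 0, 1, 2, 3, 5}
|A - A| = 9

A - A = {-5, -3, -2, -1, 0, 1, 2, 3, 5}


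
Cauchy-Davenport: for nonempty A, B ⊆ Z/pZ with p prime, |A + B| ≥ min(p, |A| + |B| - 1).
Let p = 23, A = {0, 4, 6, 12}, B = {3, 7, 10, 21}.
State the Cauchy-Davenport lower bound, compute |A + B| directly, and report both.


Cauchy-Davenport: |A + B| ≥ min(p, |A| + |B| - 1) for A, B nonempty in Z/pZ.
|A| = 4, |B| = 4, p = 23.
CD lower bound = min(23, 4 + 4 - 1) = min(23, 7) = 7.
Compute A + B mod 23 directly:
a = 0: 0+3=3, 0+7=7, 0+10=10, 0+21=21
a = 4: 4+3=7, 4+7=11, 4+10=14, 4+21=2
a = 6: 6+3=9, 6+7=13, 6+10=16, 6+21=4
a = 12: 12+3=15, 12+7=19, 12+10=22, 12+21=10
A + B = {2, 3, 4, 7, 9, 10, 11, 13, 14, 15, 16, 19, 21, 22}, so |A + B| = 14.
Verify: 14 ≥ 7? Yes ✓.

CD lower bound = 7, actual |A + B| = 14.


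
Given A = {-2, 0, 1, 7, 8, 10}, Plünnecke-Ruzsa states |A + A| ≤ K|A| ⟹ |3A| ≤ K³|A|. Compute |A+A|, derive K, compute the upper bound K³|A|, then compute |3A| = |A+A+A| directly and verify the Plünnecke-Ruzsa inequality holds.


|A| = 6.
Step 1: Compute A + A by enumerating all 36 pairs.
A + A = {-4, -2, -1, 0, 1, 2, 5, 6, 7, 8, 9, 10, 11, 14, 15, 16, 17, 18, 20}, so |A + A| = 19.
Step 2: Doubling constant K = |A + A|/|A| = 19/6 = 19/6 ≈ 3.1667.
Step 3: Plünnecke-Ruzsa gives |3A| ≤ K³·|A| = (3.1667)³ · 6 ≈ 190.5278.
Step 4: Compute 3A = A + A + A directly by enumerating all triples (a,b,c) ∈ A³; |3A| = 35.
Step 5: Check 35 ≤ 190.5278? Yes ✓.

K = 19/6, Plünnecke-Ruzsa bound K³|A| ≈ 190.5278, |3A| = 35, inequality holds.


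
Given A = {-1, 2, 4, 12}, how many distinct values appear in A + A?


A + A = {a + a' : a, a' ∈ A}; |A| = 4.
General bounds: 2|A| - 1 ≤ |A + A| ≤ |A|(|A|+1)/2, i.e. 7 ≤ |A + A| ≤ 10.
Lower bound 2|A|-1 is attained iff A is an arithmetic progression.
Enumerate sums a + a' for a ≤ a' (symmetric, so this suffices):
a = -1: -1+-1=-2, -1+2=1, -1+4=3, -1+12=11
a = 2: 2+2=4, 2+4=6, 2+12=14
a = 4: 4+4=8, 4+12=16
a = 12: 12+12=24
Distinct sums: {-2, 1, 3, 4, 6, 8, 11, 14, 16, 24}
|A + A| = 10

|A + A| = 10


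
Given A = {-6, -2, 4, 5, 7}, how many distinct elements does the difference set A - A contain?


A - A = {a - a' : a, a' ∈ A}; |A| = 5.
Bounds: 2|A|-1 ≤ |A - A| ≤ |A|² - |A| + 1, i.e. 9 ≤ |A - A| ≤ 21.
Note: 0 ∈ A - A always (from a - a). The set is symmetric: if d ∈ A - A then -d ∈ A - A.
Enumerate nonzero differences d = a - a' with a > a' (then include -d):
Positive differences: {1, 2, 3, 4, 6, 7, 9, 10, 11, 13}
Full difference set: {0} ∪ (positive diffs) ∪ (negative diffs).
|A - A| = 1 + 2·10 = 21 (matches direct enumeration: 21).

|A - A| = 21


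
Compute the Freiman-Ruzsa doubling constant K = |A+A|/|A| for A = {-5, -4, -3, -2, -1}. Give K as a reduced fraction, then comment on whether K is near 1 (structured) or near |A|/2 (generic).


|A| = 5.
Compute A + A by enumerating all 25 pairs.
A + A = {-10, -9, -8, -7, -6, -5, -4, -3, -2}, so |A + A| = 9.
K = |A + A| / |A| = 9/5 (already in lowest terms) ≈ 1.8000.
Reference: AP of size 5 gives K = 9/5 ≈ 1.8000; a fully generic set of size 5 gives K ≈ 3.0000.

|A| = 5, |A + A| = 9, K = 9/5.


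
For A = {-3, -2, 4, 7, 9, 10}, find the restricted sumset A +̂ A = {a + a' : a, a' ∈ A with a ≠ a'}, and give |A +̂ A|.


Restricted sumset: A +̂ A = {a + a' : a ∈ A, a' ∈ A, a ≠ a'}.
Equivalently, take A + A and drop any sum 2a that is achievable ONLY as a + a for a ∈ A (i.e. sums representable only with equal summands).
Enumerate pairs (a, a') with a < a' (symmetric, so each unordered pair gives one sum; this covers all a ≠ a'):
  -3 + -2 = -5
  -3 + 4 = 1
  -3 + 7 = 4
  -3 + 9 = 6
  -3 + 10 = 7
  -2 + 4 = 2
  -2 + 7 = 5
  -2 + 9 = 7
  -2 + 10 = 8
  4 + 7 = 11
  4 + 9 = 13
  4 + 10 = 14
  7 + 9 = 16
  7 + 10 = 17
  9 + 10 = 19
Collected distinct sums: {-5, 1, 2, 4, 5, 6, 7, 8, 11, 13, 14, 16, 17, 19}
|A +̂ A| = 14
(Reference bound: |A +̂ A| ≥ 2|A| - 3 for |A| ≥ 2, with |A| = 6 giving ≥ 9.)

|A +̂ A| = 14


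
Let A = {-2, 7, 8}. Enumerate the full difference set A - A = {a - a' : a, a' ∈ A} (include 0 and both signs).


A - A = {a - a' : a, a' ∈ A}.
Compute a - a' for each ordered pair (a, a'):
a = -2: -2--2=0, -2-7=-9, -2-8=-10
a = 7: 7--2=9, 7-7=0, 7-8=-1
a = 8: 8--2=10, 8-7=1, 8-8=0
Collecting distinct values (and noting 0 appears from a-a):
A - A = {-10, -9, -1, 0, 1, 9, 10}
|A - A| = 7

A - A = {-10, -9, -1, 0, 1, 9, 10}


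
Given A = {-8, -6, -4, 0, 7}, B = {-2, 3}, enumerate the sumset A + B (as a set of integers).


A + B = {a + b : a ∈ A, b ∈ B}.
Enumerate all |A|·|B| = 5·2 = 10 pairs (a, b) and collect distinct sums.
a = -8: -8+-2=-10, -8+3=-5
a = -6: -6+-2=-8, -6+3=-3
a = -4: -4+-2=-6, -4+3=-1
a = 0: 0+-2=-2, 0+3=3
a = 7: 7+-2=5, 7+3=10
Collecting distinct sums: A + B = {-10, -8, -6, -5, -3, -2, -1, 3, 5, 10}
|A + B| = 10

A + B = {-10, -8, -6, -5, -3, -2, -1, 3, 5, 10}


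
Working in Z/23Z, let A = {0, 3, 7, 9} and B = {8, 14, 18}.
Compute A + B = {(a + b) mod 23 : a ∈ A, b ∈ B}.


Work in Z/23Z: reduce every sum a + b modulo 23.
Enumerate all 12 pairs:
a = 0: 0+8=8, 0+14=14, 0+18=18
a = 3: 3+8=11, 3+14=17, 3+18=21
a = 7: 7+8=15, 7+14=21, 7+18=2
a = 9: 9+8=17, 9+14=0, 9+18=4
Distinct residues collected: {0, 2, 4, 8, 11, 14, 15, 17, 18, 21}
|A + B| = 10 (out of 23 total residues).

A + B = {0, 2, 4, 8, 11, 14, 15, 17, 18, 21}


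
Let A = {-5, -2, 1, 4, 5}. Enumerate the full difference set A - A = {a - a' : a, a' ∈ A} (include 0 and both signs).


A - A = {a - a' : a, a' ∈ A}.
Compute a - a' for each ordered pair (a, a'):
a = -5: -5--5=0, -5--2=-3, -5-1=-6, -5-4=-9, -5-5=-10
a = -2: -2--5=3, -2--2=0, -2-1=-3, -2-4=-6, -2-5=-7
a = 1: 1--5=6, 1--2=3, 1-1=0, 1-4=-3, 1-5=-4
a = 4: 4--5=9, 4--2=6, 4-1=3, 4-4=0, 4-5=-1
a = 5: 5--5=10, 5--2=7, 5-1=4, 5-4=1, 5-5=0
Collecting distinct values (and noting 0 appears from a-a):
A - A = {-10, -9, -7, -6, -4, -3, -1, 0, 1, 3, 4, 6, 7, 9, 10}
|A - A| = 15

A - A = {-10, -9, -7, -6, -4, -3, -1, 0, 1, 3, 4, 6, 7, 9, 10}


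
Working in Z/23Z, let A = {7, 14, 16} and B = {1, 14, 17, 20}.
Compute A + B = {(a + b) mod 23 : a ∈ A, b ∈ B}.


Work in Z/23Z: reduce every sum a + b modulo 23.
Enumerate all 12 pairs:
a = 7: 7+1=8, 7+14=21, 7+17=1, 7+20=4
a = 14: 14+1=15, 14+14=5, 14+17=8, 14+20=11
a = 16: 16+1=17, 16+14=7, 16+17=10, 16+20=13
Distinct residues collected: {1, 4, 5, 7, 8, 10, 11, 13, 15, 17, 21}
|A + B| = 11 (out of 23 total residues).

A + B = {1, 4, 5, 7, 8, 10, 11, 13, 15, 17, 21}


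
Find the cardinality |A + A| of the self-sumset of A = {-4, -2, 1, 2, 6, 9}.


A + A = {a + a' : a, a' ∈ A}; |A| = 6.
General bounds: 2|A| - 1 ≤ |A + A| ≤ |A|(|A|+1)/2, i.e. 11 ≤ |A + A| ≤ 21.
Lower bound 2|A|-1 is attained iff A is an arithmetic progression.
Enumerate sums a + a' for a ≤ a' (symmetric, so this suffices):
a = -4: -4+-4=-8, -4+-2=-6, -4+1=-3, -4+2=-2, -4+6=2, -4+9=5
a = -2: -2+-2=-4, -2+1=-1, -2+2=0, -2+6=4, -2+9=7
a = 1: 1+1=2, 1+2=3, 1+6=7, 1+9=10
a = 2: 2+2=4, 2+6=8, 2+9=11
a = 6: 6+6=12, 6+9=15
a = 9: 9+9=18
Distinct sums: {-8, -6, -4, -3, -2, -1, 0, 2, 3, 4, 5, 7, 8, 10, 11, 12, 15, 18}
|A + A| = 18

|A + A| = 18


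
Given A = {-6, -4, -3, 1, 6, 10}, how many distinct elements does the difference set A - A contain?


A - A = {a - a' : a, a' ∈ A}; |A| = 6.
Bounds: 2|A|-1 ≤ |A - A| ≤ |A|² - |A| + 1, i.e. 11 ≤ |A - A| ≤ 31.
Note: 0 ∈ A - A always (from a - a). The set is symmetric: if d ∈ A - A then -d ∈ A - A.
Enumerate nonzero differences d = a - a' with a > a' (then include -d):
Positive differences: {1, 2, 3, 4, 5, 7, 9, 10, 12, 13, 14, 16}
Full difference set: {0} ∪ (positive diffs) ∪ (negative diffs).
|A - A| = 1 + 2·12 = 25 (matches direct enumeration: 25).

|A - A| = 25


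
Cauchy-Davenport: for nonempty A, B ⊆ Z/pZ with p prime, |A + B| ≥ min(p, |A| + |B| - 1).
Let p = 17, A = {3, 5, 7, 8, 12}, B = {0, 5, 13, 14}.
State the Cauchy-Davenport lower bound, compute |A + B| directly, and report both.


Cauchy-Davenport: |A + B| ≥ min(p, |A| + |B| - 1) for A, B nonempty in Z/pZ.
|A| = 5, |B| = 4, p = 17.
CD lower bound = min(17, 5 + 4 - 1) = min(17, 8) = 8.
Compute A + B mod 17 directly:
a = 3: 3+0=3, 3+5=8, 3+13=16, 3+14=0
a = 5: 5+0=5, 5+5=10, 5+13=1, 5+14=2
a = 7: 7+0=7, 7+5=12, 7+13=3, 7+14=4
a = 8: 8+0=8, 8+5=13, 8+13=4, 8+14=5
a = 12: 12+0=12, 12+5=0, 12+13=8, 12+14=9
A + B = {0, 1, 2, 3, 4, 5, 7, 8, 9, 10, 12, 13, 16}, so |A + B| = 13.
Verify: 13 ≥ 8? Yes ✓.

CD lower bound = 8, actual |A + B| = 13.


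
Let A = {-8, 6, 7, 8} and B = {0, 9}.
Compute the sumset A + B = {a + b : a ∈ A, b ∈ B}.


A + B = {a + b : a ∈ A, b ∈ B}.
Enumerate all |A|·|B| = 4·2 = 8 pairs (a, b) and collect distinct sums.
a = -8: -8+0=-8, -8+9=1
a = 6: 6+0=6, 6+9=15
a = 7: 7+0=7, 7+9=16
a = 8: 8+0=8, 8+9=17
Collecting distinct sums: A + B = {-8, 1, 6, 7, 8, 15, 16, 17}
|A + B| = 8

A + B = {-8, 1, 6, 7, 8, 15, 16, 17}


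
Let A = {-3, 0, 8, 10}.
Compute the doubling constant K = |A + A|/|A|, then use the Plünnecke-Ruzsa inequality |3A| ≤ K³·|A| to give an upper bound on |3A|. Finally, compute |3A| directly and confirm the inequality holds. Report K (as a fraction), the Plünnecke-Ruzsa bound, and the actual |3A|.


|A| = 4.
Step 1: Compute A + A by enumerating all 16 pairs.
A + A = {-6, -3, 0, 5, 7, 8, 10, 16, 18, 20}, so |A + A| = 10.
Step 2: Doubling constant K = |A + A|/|A| = 10/4 = 10/4 ≈ 2.5000.
Step 3: Plünnecke-Ruzsa gives |3A| ≤ K³·|A| = (2.5000)³ · 4 ≈ 62.5000.
Step 4: Compute 3A = A + A + A directly by enumerating all triples (a,b,c) ∈ A³; |3A| = 20.
Step 5: Check 20 ≤ 62.5000? Yes ✓.

K = 10/4, Plünnecke-Ruzsa bound K³|A| ≈ 62.5000, |3A| = 20, inequality holds.


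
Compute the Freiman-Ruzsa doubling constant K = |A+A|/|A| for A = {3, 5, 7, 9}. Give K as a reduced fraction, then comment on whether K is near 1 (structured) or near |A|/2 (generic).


|A| = 4.
Compute A + A by enumerating all 16 pairs.
A + A = {6, 8, 10, 12, 14, 16, 18}, so |A + A| = 7.
K = |A + A| / |A| = 7/4 (already in lowest terms) ≈ 1.7500.
Reference: AP of size 4 gives K = 7/4 ≈ 1.7500; a fully generic set of size 4 gives K ≈ 2.5000.

|A| = 4, |A + A| = 7, K = 7/4.


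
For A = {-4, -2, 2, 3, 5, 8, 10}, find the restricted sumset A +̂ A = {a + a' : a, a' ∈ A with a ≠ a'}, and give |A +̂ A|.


Restricted sumset: A +̂ A = {a + a' : a ∈ A, a' ∈ A, a ≠ a'}.
Equivalently, take A + A and drop any sum 2a that is achievable ONLY as a + a for a ∈ A (i.e. sums representable only with equal summands).
Enumerate pairs (a, a') with a < a' (symmetric, so each unordered pair gives one sum; this covers all a ≠ a'):
  -4 + -2 = -6
  -4 + 2 = -2
  -4 + 3 = -1
  -4 + 5 = 1
  -4 + 8 = 4
  -4 + 10 = 6
  -2 + 2 = 0
  -2 + 3 = 1
  -2 + 5 = 3
  -2 + 8 = 6
  -2 + 10 = 8
  2 + 3 = 5
  2 + 5 = 7
  2 + 8 = 10
  2 + 10 = 12
  3 + 5 = 8
  3 + 8 = 11
  3 + 10 = 13
  5 + 8 = 13
  5 + 10 = 15
  8 + 10 = 18
Collected distinct sums: {-6, -2, -1, 0, 1, 3, 4, 5, 6, 7, 8, 10, 11, 12, 13, 15, 18}
|A +̂ A| = 17
(Reference bound: |A +̂ A| ≥ 2|A| - 3 for |A| ≥ 2, with |A| = 7 giving ≥ 11.)

|A +̂ A| = 17


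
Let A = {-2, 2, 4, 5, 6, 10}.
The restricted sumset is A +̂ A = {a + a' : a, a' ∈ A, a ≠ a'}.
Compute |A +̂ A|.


Restricted sumset: A +̂ A = {a + a' : a ∈ A, a' ∈ A, a ≠ a'}.
Equivalently, take A + A and drop any sum 2a that is achievable ONLY as a + a for a ∈ A (i.e. sums representable only with equal summands).
Enumerate pairs (a, a') with a < a' (symmetric, so each unordered pair gives one sum; this covers all a ≠ a'):
  -2 + 2 = 0
  -2 + 4 = 2
  -2 + 5 = 3
  -2 + 6 = 4
  -2 + 10 = 8
  2 + 4 = 6
  2 + 5 = 7
  2 + 6 = 8
  2 + 10 = 12
  4 + 5 = 9
  4 + 6 = 10
  4 + 10 = 14
  5 + 6 = 11
  5 + 10 = 15
  6 + 10 = 16
Collected distinct sums: {0, 2, 3, 4, 6, 7, 8, 9, 10, 11, 12, 14, 15, 16}
|A +̂ A| = 14
(Reference bound: |A +̂ A| ≥ 2|A| - 3 for |A| ≥ 2, with |A| = 6 giving ≥ 9.)

|A +̂ A| = 14


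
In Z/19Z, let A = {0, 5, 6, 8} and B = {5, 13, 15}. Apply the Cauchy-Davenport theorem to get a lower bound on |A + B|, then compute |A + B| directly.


Cauchy-Davenport: |A + B| ≥ min(p, |A| + |B| - 1) for A, B nonempty in Z/pZ.
|A| = 4, |B| = 3, p = 19.
CD lower bound = min(19, 4 + 3 - 1) = min(19, 6) = 6.
Compute A + B mod 19 directly:
a = 0: 0+5=5, 0+13=13, 0+15=15
a = 5: 5+5=10, 5+13=18, 5+15=1
a = 6: 6+5=11, 6+13=0, 6+15=2
a = 8: 8+5=13, 8+13=2, 8+15=4
A + B = {0, 1, 2, 4, 5, 10, 11, 13, 15, 18}, so |A + B| = 10.
Verify: 10 ≥ 6? Yes ✓.

CD lower bound = 6, actual |A + B| = 10.


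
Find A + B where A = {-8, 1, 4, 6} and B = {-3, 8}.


A + B = {a + b : a ∈ A, b ∈ B}.
Enumerate all |A|·|B| = 4·2 = 8 pairs (a, b) and collect distinct sums.
a = -8: -8+-3=-11, -8+8=0
a = 1: 1+-3=-2, 1+8=9
a = 4: 4+-3=1, 4+8=12
a = 6: 6+-3=3, 6+8=14
Collecting distinct sums: A + B = {-11, -2, 0, 1, 3, 9, 12, 14}
|A + B| = 8

A + B = {-11, -2, 0, 1, 3, 9, 12, 14}


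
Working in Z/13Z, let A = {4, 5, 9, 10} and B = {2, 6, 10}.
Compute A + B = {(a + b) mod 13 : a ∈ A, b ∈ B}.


Work in Z/13Z: reduce every sum a + b modulo 13.
Enumerate all 12 pairs:
a = 4: 4+2=6, 4+6=10, 4+10=1
a = 5: 5+2=7, 5+6=11, 5+10=2
a = 9: 9+2=11, 9+6=2, 9+10=6
a = 10: 10+2=12, 10+6=3, 10+10=7
Distinct residues collected: {1, 2, 3, 6, 7, 10, 11, 12}
|A + B| = 8 (out of 13 total residues).

A + B = {1, 2, 3, 6, 7, 10, 11, 12}


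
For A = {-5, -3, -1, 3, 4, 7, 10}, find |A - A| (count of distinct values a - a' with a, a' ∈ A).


A - A = {a - a' : a, a' ∈ A}; |A| = 7.
Bounds: 2|A|-1 ≤ |A - A| ≤ |A|² - |A| + 1, i.e. 13 ≤ |A - A| ≤ 43.
Note: 0 ∈ A - A always (from a - a). The set is symmetric: if d ∈ A - A then -d ∈ A - A.
Enumerate nonzero differences d = a - a' with a > a' (then include -d):
Positive differences: {1, 2, 3, 4, 5, 6, 7, 8, 9, 10, 11, 12, 13, 15}
Full difference set: {0} ∪ (positive diffs) ∪ (negative diffs).
|A - A| = 1 + 2·14 = 29 (matches direct enumeration: 29).

|A - A| = 29


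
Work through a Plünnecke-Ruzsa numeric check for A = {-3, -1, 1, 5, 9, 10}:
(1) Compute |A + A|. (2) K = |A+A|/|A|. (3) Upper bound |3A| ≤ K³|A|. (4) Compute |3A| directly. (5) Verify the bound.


|A| = 6.
Step 1: Compute A + A by enumerating all 36 pairs.
A + A = {-6, -4, -2, 0, 2, 4, 6, 7, 8, 9, 10, 11, 14, 15, 18, 19, 20}, so |A + A| = 17.
Step 2: Doubling constant K = |A + A|/|A| = 17/6 = 17/6 ≈ 2.8333.
Step 3: Plünnecke-Ruzsa gives |3A| ≤ K³·|A| = (2.8333)³ · 6 ≈ 136.4722.
Step 4: Compute 3A = A + A + A directly by enumerating all triples (a,b,c) ∈ A³; |3A| = 32.
Step 5: Check 32 ≤ 136.4722? Yes ✓.

K = 17/6, Plünnecke-Ruzsa bound K³|A| ≈ 136.4722, |3A| = 32, inequality holds.


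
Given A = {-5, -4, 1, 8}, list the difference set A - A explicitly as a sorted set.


A - A = {a - a' : a, a' ∈ A}.
Compute a - a' for each ordered pair (a, a'):
a = -5: -5--5=0, -5--4=-1, -5-1=-6, -5-8=-13
a = -4: -4--5=1, -4--4=0, -4-1=-5, -4-8=-12
a = 1: 1--5=6, 1--4=5, 1-1=0, 1-8=-7
a = 8: 8--5=13, 8--4=12, 8-1=7, 8-8=0
Collecting distinct values (and noting 0 appears from a-a):
A - A = {-13, -12, -7, -6, -5, -1, 0, 1, 5, 6, 7, 12, 13}
|A - A| = 13

A - A = {-13, -12, -7, -6, -5, -1, 0, 1, 5, 6, 7, 12, 13}


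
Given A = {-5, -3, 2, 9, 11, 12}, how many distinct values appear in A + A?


A + A = {a + a' : a, a' ∈ A}; |A| = 6.
General bounds: 2|A| - 1 ≤ |A + A| ≤ |A|(|A|+1)/2, i.e. 11 ≤ |A + A| ≤ 21.
Lower bound 2|A|-1 is attained iff A is an arithmetic progression.
Enumerate sums a + a' for a ≤ a' (symmetric, so this suffices):
a = -5: -5+-5=-10, -5+-3=-8, -5+2=-3, -5+9=4, -5+11=6, -5+12=7
a = -3: -3+-3=-6, -3+2=-1, -3+9=6, -3+11=8, -3+12=9
a = 2: 2+2=4, 2+9=11, 2+11=13, 2+12=14
a = 9: 9+9=18, 9+11=20, 9+12=21
a = 11: 11+11=22, 11+12=23
a = 12: 12+12=24
Distinct sums: {-10, -8, -6, -3, -1, 4, 6, 7, 8, 9, 11, 13, 14, 18, 20, 21, 22, 23, 24}
|A + A| = 19

|A + A| = 19


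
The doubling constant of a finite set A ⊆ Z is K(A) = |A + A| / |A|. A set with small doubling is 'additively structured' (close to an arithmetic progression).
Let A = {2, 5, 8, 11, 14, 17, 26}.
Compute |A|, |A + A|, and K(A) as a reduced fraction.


|A| = 7.
Compute A + A by enumerating all 49 pairs.
A + A = {4, 7, 10, 13, 16, 19, 22, 25, 28, 31, 34, 37, 40, 43, 52}, so |A + A| = 15.
K = |A + A| / |A| = 15/7 (already in lowest terms) ≈ 2.1429.
Reference: AP of size 7 gives K = 13/7 ≈ 1.8571; a fully generic set of size 7 gives K ≈ 4.0000.

|A| = 7, |A + A| = 15, K = 15/7.


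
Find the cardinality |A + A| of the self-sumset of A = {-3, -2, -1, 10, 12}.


A + A = {a + a' : a, a' ∈ A}; |A| = 5.
General bounds: 2|A| - 1 ≤ |A + A| ≤ |A|(|A|+1)/2, i.e. 9 ≤ |A + A| ≤ 15.
Lower bound 2|A|-1 is attained iff A is an arithmetic progression.
Enumerate sums a + a' for a ≤ a' (symmetric, so this suffices):
a = -3: -3+-3=-6, -3+-2=-5, -3+-1=-4, -3+10=7, -3+12=9
a = -2: -2+-2=-4, -2+-1=-3, -2+10=8, -2+12=10
a = -1: -1+-1=-2, -1+10=9, -1+12=11
a = 10: 10+10=20, 10+12=22
a = 12: 12+12=24
Distinct sums: {-6, -5, -4, -3, -2, 7, 8, 9, 10, 11, 20, 22, 24}
|A + A| = 13

|A + A| = 13


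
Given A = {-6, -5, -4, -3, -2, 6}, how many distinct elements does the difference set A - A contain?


A - A = {a - a' : a, a' ∈ A}; |A| = 6.
Bounds: 2|A|-1 ≤ |A - A| ≤ |A|² - |A| + 1, i.e. 11 ≤ |A - A| ≤ 31.
Note: 0 ∈ A - A always (from a - a). The set is symmetric: if d ∈ A - A then -d ∈ A - A.
Enumerate nonzero differences d = a - a' with a > a' (then include -d):
Positive differences: {1, 2, 3, 4, 8, 9, 10, 11, 12}
Full difference set: {0} ∪ (positive diffs) ∪ (negative diffs).
|A - A| = 1 + 2·9 = 19 (matches direct enumeration: 19).

|A - A| = 19


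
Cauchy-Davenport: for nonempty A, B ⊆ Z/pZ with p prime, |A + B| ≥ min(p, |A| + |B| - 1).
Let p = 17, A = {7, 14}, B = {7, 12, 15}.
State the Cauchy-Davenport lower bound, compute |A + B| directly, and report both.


Cauchy-Davenport: |A + B| ≥ min(p, |A| + |B| - 1) for A, B nonempty in Z/pZ.
|A| = 2, |B| = 3, p = 17.
CD lower bound = min(17, 2 + 3 - 1) = min(17, 4) = 4.
Compute A + B mod 17 directly:
a = 7: 7+7=14, 7+12=2, 7+15=5
a = 14: 14+7=4, 14+12=9, 14+15=12
A + B = {2, 4, 5, 9, 12, 14}, so |A + B| = 6.
Verify: 6 ≥ 4? Yes ✓.

CD lower bound = 4, actual |A + B| = 6.


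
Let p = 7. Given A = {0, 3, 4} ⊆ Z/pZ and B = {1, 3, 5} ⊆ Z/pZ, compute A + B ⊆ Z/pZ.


Work in Z/7Z: reduce every sum a + b modulo 7.
Enumerate all 9 pairs:
a = 0: 0+1=1, 0+3=3, 0+5=5
a = 3: 3+1=4, 3+3=6, 3+5=1
a = 4: 4+1=5, 4+3=0, 4+5=2
Distinct residues collected: {0, 1, 2, 3, 4, 5, 6}
|A + B| = 7 (out of 7 total residues).

A + B = {0, 1, 2, 3, 4, 5, 6}


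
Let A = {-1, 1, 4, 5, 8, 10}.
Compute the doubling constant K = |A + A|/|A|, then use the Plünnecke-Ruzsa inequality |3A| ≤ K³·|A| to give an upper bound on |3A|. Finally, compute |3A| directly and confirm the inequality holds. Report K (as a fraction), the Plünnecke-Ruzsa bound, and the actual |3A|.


|A| = 6.
Step 1: Compute A + A by enumerating all 36 pairs.
A + A = {-2, 0, 2, 3, 4, 5, 6, 7, 8, 9, 10, 11, 12, 13, 14, 15, 16, 18, 20}, so |A + A| = 19.
Step 2: Doubling constant K = |A + A|/|A| = 19/6 = 19/6 ≈ 3.1667.
Step 3: Plünnecke-Ruzsa gives |3A| ≤ K³·|A| = (3.1667)³ · 6 ≈ 190.5278.
Step 4: Compute 3A = A + A + A directly by enumerating all triples (a,b,c) ∈ A³; |3A| = 30.
Step 5: Check 30 ≤ 190.5278? Yes ✓.

K = 19/6, Plünnecke-Ruzsa bound K³|A| ≈ 190.5278, |3A| = 30, inequality holds.


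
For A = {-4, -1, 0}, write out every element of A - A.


A - A = {a - a' : a, a' ∈ A}.
Compute a - a' for each ordered pair (a, a'):
a = -4: -4--4=0, -4--1=-3, -4-0=-4
a = -1: -1--4=3, -1--1=0, -1-0=-1
a = 0: 0--4=4, 0--1=1, 0-0=0
Collecting distinct values (and noting 0 appears from a-a):
A - A = {-4, -3, -1, 0, 1, 3, 4}
|A - A| = 7

A - A = {-4, -3, -1, 0, 1, 3, 4}


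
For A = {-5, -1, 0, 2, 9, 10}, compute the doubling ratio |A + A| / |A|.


|A| = 6.
Compute A + A by enumerating all 36 pairs.
A + A = {-10, -6, -5, -3, -2, -1, 0, 1, 2, 4, 5, 8, 9, 10, 11, 12, 18, 19, 20}, so |A + A| = 19.
K = |A + A| / |A| = 19/6 (already in lowest terms) ≈ 3.1667.
Reference: AP of size 6 gives K = 11/6 ≈ 1.8333; a fully generic set of size 6 gives K ≈ 3.5000.

|A| = 6, |A + A| = 19, K = 19/6.


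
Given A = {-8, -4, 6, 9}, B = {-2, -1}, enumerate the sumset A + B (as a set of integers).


A + B = {a + b : a ∈ A, b ∈ B}.
Enumerate all |A|·|B| = 4·2 = 8 pairs (a, b) and collect distinct sums.
a = -8: -8+-2=-10, -8+-1=-9
a = -4: -4+-2=-6, -4+-1=-5
a = 6: 6+-2=4, 6+-1=5
a = 9: 9+-2=7, 9+-1=8
Collecting distinct sums: A + B = {-10, -9, -6, -5, 4, 5, 7, 8}
|A + B| = 8

A + B = {-10, -9, -6, -5, 4, 5, 7, 8}


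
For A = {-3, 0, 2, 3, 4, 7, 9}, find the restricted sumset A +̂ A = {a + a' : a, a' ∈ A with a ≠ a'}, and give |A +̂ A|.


Restricted sumset: A +̂ A = {a + a' : a ∈ A, a' ∈ A, a ≠ a'}.
Equivalently, take A + A and drop any sum 2a that is achievable ONLY as a + a for a ∈ A (i.e. sums representable only with equal summands).
Enumerate pairs (a, a') with a < a' (symmetric, so each unordered pair gives one sum; this covers all a ≠ a'):
  -3 + 0 = -3
  -3 + 2 = -1
  -3 + 3 = 0
  -3 + 4 = 1
  -3 + 7 = 4
  -3 + 9 = 6
  0 + 2 = 2
  0 + 3 = 3
  0 + 4 = 4
  0 + 7 = 7
  0 + 9 = 9
  2 + 3 = 5
  2 + 4 = 6
  2 + 7 = 9
  2 + 9 = 11
  3 + 4 = 7
  3 + 7 = 10
  3 + 9 = 12
  4 + 7 = 11
  4 + 9 = 13
  7 + 9 = 16
Collected distinct sums: {-3, -1, 0, 1, 2, 3, 4, 5, 6, 7, 9, 10, 11, 12, 13, 16}
|A +̂ A| = 16
(Reference bound: |A +̂ A| ≥ 2|A| - 3 for |A| ≥ 2, with |A| = 7 giving ≥ 11.)

|A +̂ A| = 16


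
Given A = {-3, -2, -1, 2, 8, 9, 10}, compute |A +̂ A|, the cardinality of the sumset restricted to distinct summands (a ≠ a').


Restricted sumset: A +̂ A = {a + a' : a ∈ A, a' ∈ A, a ≠ a'}.
Equivalently, take A + A and drop any sum 2a that is achievable ONLY as a + a for a ∈ A (i.e. sums representable only with equal summands).
Enumerate pairs (a, a') with a < a' (symmetric, so each unordered pair gives one sum; this covers all a ≠ a'):
  -3 + -2 = -5
  -3 + -1 = -4
  -3 + 2 = -1
  -3 + 8 = 5
  -3 + 9 = 6
  -3 + 10 = 7
  -2 + -1 = -3
  -2 + 2 = 0
  -2 + 8 = 6
  -2 + 9 = 7
  -2 + 10 = 8
  -1 + 2 = 1
  -1 + 8 = 7
  -1 + 9 = 8
  -1 + 10 = 9
  2 + 8 = 10
  2 + 9 = 11
  2 + 10 = 12
  8 + 9 = 17
  8 + 10 = 18
  9 + 10 = 19
Collected distinct sums: {-5, -4, -3, -1, 0, 1, 5, 6, 7, 8, 9, 10, 11, 12, 17, 18, 19}
|A +̂ A| = 17
(Reference bound: |A +̂ A| ≥ 2|A| - 3 for |A| ≥ 2, with |A| = 7 giving ≥ 11.)

|A +̂ A| = 17


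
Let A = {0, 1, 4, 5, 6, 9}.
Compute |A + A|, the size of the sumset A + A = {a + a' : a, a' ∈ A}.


A + A = {a + a' : a, a' ∈ A}; |A| = 6.
General bounds: 2|A| - 1 ≤ |A + A| ≤ |A|(|A|+1)/2, i.e. 11 ≤ |A + A| ≤ 21.
Lower bound 2|A|-1 is attained iff A is an arithmetic progression.
Enumerate sums a + a' for a ≤ a' (symmetric, so this suffices):
a = 0: 0+0=0, 0+1=1, 0+4=4, 0+5=5, 0+6=6, 0+9=9
a = 1: 1+1=2, 1+4=5, 1+5=6, 1+6=7, 1+9=10
a = 4: 4+4=8, 4+5=9, 4+6=10, 4+9=13
a = 5: 5+5=10, 5+6=11, 5+9=14
a = 6: 6+6=12, 6+9=15
a = 9: 9+9=18
Distinct sums: {0, 1, 2, 4, 5, 6, 7, 8, 9, 10, 11, 12, 13, 14, 15, 18}
|A + A| = 16

|A + A| = 16


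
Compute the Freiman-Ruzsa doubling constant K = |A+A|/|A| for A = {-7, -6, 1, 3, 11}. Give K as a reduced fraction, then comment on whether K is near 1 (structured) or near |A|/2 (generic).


|A| = 5.
Compute A + A by enumerating all 25 pairs.
A + A = {-14, -13, -12, -6, -5, -4, -3, 2, 4, 5, 6, 12, 14, 22}, so |A + A| = 14.
K = |A + A| / |A| = 14/5 (already in lowest terms) ≈ 2.8000.
Reference: AP of size 5 gives K = 9/5 ≈ 1.8000; a fully generic set of size 5 gives K ≈ 3.0000.

|A| = 5, |A + A| = 14, K = 14/5.


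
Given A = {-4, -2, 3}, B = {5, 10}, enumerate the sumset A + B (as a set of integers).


A + B = {a + b : a ∈ A, b ∈ B}.
Enumerate all |A|·|B| = 3·2 = 6 pairs (a, b) and collect distinct sums.
a = -4: -4+5=1, -4+10=6
a = -2: -2+5=3, -2+10=8
a = 3: 3+5=8, 3+10=13
Collecting distinct sums: A + B = {1, 3, 6, 8, 13}
|A + B| = 5

A + B = {1, 3, 6, 8, 13}


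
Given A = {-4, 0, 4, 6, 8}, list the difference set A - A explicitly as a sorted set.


A - A = {a - a' : a, a' ∈ A}.
Compute a - a' for each ordered pair (a, a'):
a = -4: -4--4=0, -4-0=-4, -4-4=-8, -4-6=-10, -4-8=-12
a = 0: 0--4=4, 0-0=0, 0-4=-4, 0-6=-6, 0-8=-8
a = 4: 4--4=8, 4-0=4, 4-4=0, 4-6=-2, 4-8=-4
a = 6: 6--4=10, 6-0=6, 6-4=2, 6-6=0, 6-8=-2
a = 8: 8--4=12, 8-0=8, 8-4=4, 8-6=2, 8-8=0
Collecting distinct values (and noting 0 appears from a-a):
A - A = {-12, -10, -8, -6, -4, -2, 0, 2, 4, 6, 8, 10, 12}
|A - A| = 13

A - A = {-12, -10, -8, -6, -4, -2, 0, 2, 4, 6, 8, 10, 12}


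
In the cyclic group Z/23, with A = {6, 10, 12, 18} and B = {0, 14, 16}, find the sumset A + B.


Work in Z/23Z: reduce every sum a + b modulo 23.
Enumerate all 12 pairs:
a = 6: 6+0=6, 6+14=20, 6+16=22
a = 10: 10+0=10, 10+14=1, 10+16=3
a = 12: 12+0=12, 12+14=3, 12+16=5
a = 18: 18+0=18, 18+14=9, 18+16=11
Distinct residues collected: {1, 3, 5, 6, 9, 10, 11, 12, 18, 20, 22}
|A + B| = 11 (out of 23 total residues).

A + B = {1, 3, 5, 6, 9, 10, 11, 12, 18, 20, 22}


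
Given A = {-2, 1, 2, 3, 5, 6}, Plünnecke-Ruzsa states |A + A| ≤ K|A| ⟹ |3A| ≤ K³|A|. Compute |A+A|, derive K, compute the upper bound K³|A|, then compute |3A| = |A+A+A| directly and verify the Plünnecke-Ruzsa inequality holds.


|A| = 6.
Step 1: Compute A + A by enumerating all 36 pairs.
A + A = {-4, -1, 0, 1, 2, 3, 4, 5, 6, 7, 8, 9, 10, 11, 12}, so |A + A| = 15.
Step 2: Doubling constant K = |A + A|/|A| = 15/6 = 15/6 ≈ 2.5000.
Step 3: Plünnecke-Ruzsa gives |3A| ≤ K³·|A| = (2.5000)³ · 6 ≈ 93.7500.
Step 4: Compute 3A = A + A + A directly by enumerating all triples (a,b,c) ∈ A³; |3A| = 23.
Step 5: Check 23 ≤ 93.7500? Yes ✓.

K = 15/6, Plünnecke-Ruzsa bound K³|A| ≈ 93.7500, |3A| = 23, inequality holds.


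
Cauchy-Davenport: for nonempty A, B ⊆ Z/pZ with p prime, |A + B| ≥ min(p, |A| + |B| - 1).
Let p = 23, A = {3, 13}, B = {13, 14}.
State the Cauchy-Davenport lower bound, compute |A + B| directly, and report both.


Cauchy-Davenport: |A + B| ≥ min(p, |A| + |B| - 1) for A, B nonempty in Z/pZ.
|A| = 2, |B| = 2, p = 23.
CD lower bound = min(23, 2 + 2 - 1) = min(23, 3) = 3.
Compute A + B mod 23 directly:
a = 3: 3+13=16, 3+14=17
a = 13: 13+13=3, 13+14=4
A + B = {3, 4, 16, 17}, so |A + B| = 4.
Verify: 4 ≥ 3? Yes ✓.

CD lower bound = 3, actual |A + B| = 4.


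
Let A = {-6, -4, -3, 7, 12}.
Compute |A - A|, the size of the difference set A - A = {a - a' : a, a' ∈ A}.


A - A = {a - a' : a, a' ∈ A}; |A| = 5.
Bounds: 2|A|-1 ≤ |A - A| ≤ |A|² - |A| + 1, i.e. 9 ≤ |A - A| ≤ 21.
Note: 0 ∈ A - A always (from a - a). The set is symmetric: if d ∈ A - A then -d ∈ A - A.
Enumerate nonzero differences d = a - a' with a > a' (then include -d):
Positive differences: {1, 2, 3, 5, 10, 11, 13, 15, 16, 18}
Full difference set: {0} ∪ (positive diffs) ∪ (negative diffs).
|A - A| = 1 + 2·10 = 21 (matches direct enumeration: 21).

|A - A| = 21


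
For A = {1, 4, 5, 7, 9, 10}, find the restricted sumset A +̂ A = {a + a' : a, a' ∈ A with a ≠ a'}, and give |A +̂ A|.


Restricted sumset: A +̂ A = {a + a' : a ∈ A, a' ∈ A, a ≠ a'}.
Equivalently, take A + A and drop any sum 2a that is achievable ONLY as a + a for a ∈ A (i.e. sums representable only with equal summands).
Enumerate pairs (a, a') with a < a' (symmetric, so each unordered pair gives one sum; this covers all a ≠ a'):
  1 + 4 = 5
  1 + 5 = 6
  1 + 7 = 8
  1 + 9 = 10
  1 + 10 = 11
  4 + 5 = 9
  4 + 7 = 11
  4 + 9 = 13
  4 + 10 = 14
  5 + 7 = 12
  5 + 9 = 14
  5 + 10 = 15
  7 + 9 = 16
  7 + 10 = 17
  9 + 10 = 19
Collected distinct sums: {5, 6, 8, 9, 10, 11, 12, 13, 14, 15, 16, 17, 19}
|A +̂ A| = 13
(Reference bound: |A +̂ A| ≥ 2|A| - 3 for |A| ≥ 2, with |A| = 6 giving ≥ 9.)

|A +̂ A| = 13


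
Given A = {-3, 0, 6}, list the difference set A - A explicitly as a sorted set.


A - A = {a - a' : a, a' ∈ A}.
Compute a - a' for each ordered pair (a, a'):
a = -3: -3--3=0, -3-0=-3, -3-6=-9
a = 0: 0--3=3, 0-0=0, 0-6=-6
a = 6: 6--3=9, 6-0=6, 6-6=0
Collecting distinct values (and noting 0 appears from a-a):
A - A = {-9, -6, -3, 0, 3, 6, 9}
|A - A| = 7

A - A = {-9, -6, -3, 0, 3, 6, 9}


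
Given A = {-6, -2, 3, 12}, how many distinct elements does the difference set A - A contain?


A - A = {a - a' : a, a' ∈ A}; |A| = 4.
Bounds: 2|A|-1 ≤ |A - A| ≤ |A|² - |A| + 1, i.e. 7 ≤ |A - A| ≤ 13.
Note: 0 ∈ A - A always (from a - a). The set is symmetric: if d ∈ A - A then -d ∈ A - A.
Enumerate nonzero differences d = a - a' with a > a' (then include -d):
Positive differences: {4, 5, 9, 14, 18}
Full difference set: {0} ∪ (positive diffs) ∪ (negative diffs).
|A - A| = 1 + 2·5 = 11 (matches direct enumeration: 11).

|A - A| = 11


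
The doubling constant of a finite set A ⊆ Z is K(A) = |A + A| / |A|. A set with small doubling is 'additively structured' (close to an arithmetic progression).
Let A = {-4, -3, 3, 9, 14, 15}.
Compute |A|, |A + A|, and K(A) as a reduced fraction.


|A| = 6.
Compute A + A by enumerating all 36 pairs.
A + A = {-8, -7, -6, -1, 0, 5, 6, 10, 11, 12, 17, 18, 23, 24, 28, 29, 30}, so |A + A| = 17.
K = |A + A| / |A| = 17/6 (already in lowest terms) ≈ 2.8333.
Reference: AP of size 6 gives K = 11/6 ≈ 1.8333; a fully generic set of size 6 gives K ≈ 3.5000.

|A| = 6, |A + A| = 17, K = 17/6.


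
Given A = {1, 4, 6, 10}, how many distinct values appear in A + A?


A + A = {a + a' : a, a' ∈ A}; |A| = 4.
General bounds: 2|A| - 1 ≤ |A + A| ≤ |A|(|A|+1)/2, i.e. 7 ≤ |A + A| ≤ 10.
Lower bound 2|A|-1 is attained iff A is an arithmetic progression.
Enumerate sums a + a' for a ≤ a' (symmetric, so this suffices):
a = 1: 1+1=2, 1+4=5, 1+6=7, 1+10=11
a = 4: 4+4=8, 4+6=10, 4+10=14
a = 6: 6+6=12, 6+10=16
a = 10: 10+10=20
Distinct sums: {2, 5, 7, 8, 10, 11, 12, 14, 16, 20}
|A + A| = 10

|A + A| = 10


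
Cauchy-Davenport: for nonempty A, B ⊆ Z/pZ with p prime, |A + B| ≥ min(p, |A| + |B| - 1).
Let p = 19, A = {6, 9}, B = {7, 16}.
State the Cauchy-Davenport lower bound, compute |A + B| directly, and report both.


Cauchy-Davenport: |A + B| ≥ min(p, |A| + |B| - 1) for A, B nonempty in Z/pZ.
|A| = 2, |B| = 2, p = 19.
CD lower bound = min(19, 2 + 2 - 1) = min(19, 3) = 3.
Compute A + B mod 19 directly:
a = 6: 6+7=13, 6+16=3
a = 9: 9+7=16, 9+16=6
A + B = {3, 6, 13, 16}, so |A + B| = 4.
Verify: 4 ≥ 3? Yes ✓.

CD lower bound = 3, actual |A + B| = 4.


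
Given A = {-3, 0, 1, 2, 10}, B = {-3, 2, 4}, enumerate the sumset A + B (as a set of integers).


A + B = {a + b : a ∈ A, b ∈ B}.
Enumerate all |A|·|B| = 5·3 = 15 pairs (a, b) and collect distinct sums.
a = -3: -3+-3=-6, -3+2=-1, -3+4=1
a = 0: 0+-3=-3, 0+2=2, 0+4=4
a = 1: 1+-3=-2, 1+2=3, 1+4=5
a = 2: 2+-3=-1, 2+2=4, 2+4=6
a = 10: 10+-3=7, 10+2=12, 10+4=14
Collecting distinct sums: A + B = {-6, -3, -2, -1, 1, 2, 3, 4, 5, 6, 7, 12, 14}
|A + B| = 13

A + B = {-6, -3, -2, -1, 1, 2, 3, 4, 5, 6, 7, 12, 14}


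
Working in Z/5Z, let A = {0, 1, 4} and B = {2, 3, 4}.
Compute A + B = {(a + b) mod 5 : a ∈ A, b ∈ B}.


Work in Z/5Z: reduce every sum a + b modulo 5.
Enumerate all 9 pairs:
a = 0: 0+2=2, 0+3=3, 0+4=4
a = 1: 1+2=3, 1+3=4, 1+4=0
a = 4: 4+2=1, 4+3=2, 4+4=3
Distinct residues collected: {0, 1, 2, 3, 4}
|A + B| = 5 (out of 5 total residues).

A + B = {0, 1, 2, 3, 4}


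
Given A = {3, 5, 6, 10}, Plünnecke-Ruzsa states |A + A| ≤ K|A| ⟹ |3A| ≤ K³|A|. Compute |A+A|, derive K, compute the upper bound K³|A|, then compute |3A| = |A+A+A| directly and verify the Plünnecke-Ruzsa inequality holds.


|A| = 4.
Step 1: Compute A + A by enumerating all 16 pairs.
A + A = {6, 8, 9, 10, 11, 12, 13, 15, 16, 20}, so |A + A| = 10.
Step 2: Doubling constant K = |A + A|/|A| = 10/4 = 10/4 ≈ 2.5000.
Step 3: Plünnecke-Ruzsa gives |3A| ≤ K³·|A| = (2.5000)³ · 4 ≈ 62.5000.
Step 4: Compute 3A = A + A + A directly by enumerating all triples (a,b,c) ∈ A³; |3A| = 17.
Step 5: Check 17 ≤ 62.5000? Yes ✓.

K = 10/4, Plünnecke-Ruzsa bound K³|A| ≈ 62.5000, |3A| = 17, inequality holds.


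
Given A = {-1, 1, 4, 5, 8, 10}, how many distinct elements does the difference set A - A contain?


A - A = {a - a' : a, a' ∈ A}; |A| = 6.
Bounds: 2|A|-1 ≤ |A - A| ≤ |A|² - |A| + 1, i.e. 11 ≤ |A - A| ≤ 31.
Note: 0 ∈ A - A always (from a - a). The set is symmetric: if d ∈ A - A then -d ∈ A - A.
Enumerate nonzero differences d = a - a' with a > a' (then include -d):
Positive differences: {1, 2, 3, 4, 5, 6, 7, 9, 11}
Full difference set: {0} ∪ (positive diffs) ∪ (negative diffs).
|A - A| = 1 + 2·9 = 19 (matches direct enumeration: 19).

|A - A| = 19


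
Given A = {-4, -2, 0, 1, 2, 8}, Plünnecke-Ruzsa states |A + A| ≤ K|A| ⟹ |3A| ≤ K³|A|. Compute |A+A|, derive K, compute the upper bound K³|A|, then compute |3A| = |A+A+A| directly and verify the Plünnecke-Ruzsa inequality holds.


|A| = 6.
Step 1: Compute A + A by enumerating all 36 pairs.
A + A = {-8, -6, -4, -3, -2, -1, 0, 1, 2, 3, 4, 6, 8, 9, 10, 16}, so |A + A| = 16.
Step 2: Doubling constant K = |A + A|/|A| = 16/6 = 16/6 ≈ 2.6667.
Step 3: Plünnecke-Ruzsa gives |3A| ≤ K³·|A| = (2.6667)³ · 6 ≈ 113.7778.
Step 4: Compute 3A = A + A + A directly by enumerating all triples (a,b,c) ∈ A³; |3A| = 28.
Step 5: Check 28 ≤ 113.7778? Yes ✓.

K = 16/6, Plünnecke-Ruzsa bound K³|A| ≈ 113.7778, |3A| = 28, inequality holds.
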